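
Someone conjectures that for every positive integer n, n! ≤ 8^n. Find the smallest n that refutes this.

n = 20

We need the least positive integer n for which n! > 8^n.
For n = 1, 2, 3, 4, …, 17, 18, 19 the conclusion holds.
n = 20: n! = 2432902008176640000 and 8^n = 1152921504606846976, so 2432902008176640000 > 1152921504606846976.
So n = 20 is the smallest counterexample.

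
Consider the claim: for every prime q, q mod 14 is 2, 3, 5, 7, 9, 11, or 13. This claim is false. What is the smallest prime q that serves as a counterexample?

q = 29

A counterexample is any prime q such that the claim fails; we check each in order.
The first 9 eligible values, up to q = 23, all satisfy the conclusion.
q = 29: 29 mod 14 = 1 — not in {2, 3, 5, 7, 9, 11, 13}.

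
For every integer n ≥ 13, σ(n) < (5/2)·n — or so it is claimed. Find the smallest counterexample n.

A counterexample is any integer n ≥ 13 such that the claim fails; we check each in order.
For n = 13, 14, 15, 16, …, 21, 22, 23 the conclusion holds.
n = 24: σ(24) = 60; 60 ≥ 60.
Thus n = 24 disproves the claim, and no smaller n works.

n = 24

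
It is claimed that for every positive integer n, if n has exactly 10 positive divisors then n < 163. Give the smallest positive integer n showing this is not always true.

We need the least positive integer n for which n has exactly 10 positive divisors but the claim fails.
For n = 48, 80, 112, 162 the conclusion holds.
n = 176: τ(176) = 10; 176 ≥ 163.
Hence n = 176 is a counterexample.

n = 176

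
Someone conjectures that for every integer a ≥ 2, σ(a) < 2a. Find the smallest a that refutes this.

a = 6

We need the least integer a ≥ 2 for which the claim fails.
For a = 2, 3, 4, 5 the conclusion holds.
a = 6: σ(6) = 12; 12 ≥ 12.
So a = 6 is the smallest counterexample.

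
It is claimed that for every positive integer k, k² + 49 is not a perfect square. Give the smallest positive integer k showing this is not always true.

k = 24

A counterexample is any positive integer k such that k² + 49 is a perfect square; we check each in order.
For k = 1, 2, 3, 4, …, 21, 22, 23 the conclusion holds.
k = 24: 24² + 49 = 625 = 25², a perfect square.
So k = 24 is the smallest counterexample.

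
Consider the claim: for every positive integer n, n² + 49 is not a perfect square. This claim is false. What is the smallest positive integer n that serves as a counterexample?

n = 24

Check each positive integer n in order until n² + 49 is a perfect square.
For n = 1, 2, 3, 4, …, 21, 22, 23 the conclusion holds.
n = 24: 24² + 49 = 625 = 25², a perfect square.
Thus n = 24 disproves the claim, and no smaller n works.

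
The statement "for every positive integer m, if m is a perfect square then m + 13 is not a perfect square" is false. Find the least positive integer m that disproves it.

m = 36

For m = 1, 4, 9, 16, 25 the conclusion holds.
m = 36: 36 = 6² and 36 + 13 = 49 = 7².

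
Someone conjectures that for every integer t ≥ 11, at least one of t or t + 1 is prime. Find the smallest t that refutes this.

t = 14

Check each integer t ≥ 11 in order until t, t + 1 are both composite.
For t = 11, 12, 13 the conclusion holds.
t = 14: 14 = 2 × 7; 15 = 3 × 5 — both composite.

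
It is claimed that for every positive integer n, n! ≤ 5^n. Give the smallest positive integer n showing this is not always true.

n = 12

For n = 1, 2, 3, 4, …, 9, 10, 11 the conclusion holds.
n = 12: n! = 479001600 and 5^n = 244140625, so 479001600 > 244140625.
So n = 12 is the smallest counterexample.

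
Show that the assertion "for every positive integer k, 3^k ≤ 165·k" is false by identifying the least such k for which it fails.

k = 7

We need the least positive integer k for which 3^k > 165·k.
The first 6 eligible values, up to k = 6, all satisfy the conclusion.
k = 7: 3^k = 2187 and 165·k = 1155, so 2187 > 1155.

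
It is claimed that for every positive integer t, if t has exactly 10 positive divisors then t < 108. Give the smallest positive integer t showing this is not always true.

t = 48: τ(48) = 10; 48 < 108.
t = 80: τ(80) = 10; 80 < 108.
t = 112: τ(112) = 10; 112 ≥ 108.

t = 112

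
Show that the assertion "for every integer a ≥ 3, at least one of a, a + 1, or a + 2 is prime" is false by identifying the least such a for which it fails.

Check each integer a ≥ 3 in order until a, a + 1, a + 2 are all composite.
a = 3: 3 is prime.
a = 4: 5 is prime.
a = 5: 5 is prime.
a = 6: 7 is prime.
a = 7: 7 is prime.
a = 8: 8 = 2 × 4; 9 = 3 × 3; 10 = 2 × 5 — all composite.

a = 8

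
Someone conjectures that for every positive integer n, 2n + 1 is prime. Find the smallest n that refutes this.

Check each positive integer n in order until 2n + 1 is not prime.
n = 1: 2n + 1 = 3, prime.
n = 2: 2n + 1 = 5, prime.
n = 3: 2n + 1 = 7, prime.
n = 4: 2n + 1 = 9 = 3 × 3, composite.

n = 4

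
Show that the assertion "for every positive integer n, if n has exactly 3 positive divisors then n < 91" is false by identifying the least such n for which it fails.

Check each positive integer n in order until n has exactly 3 positive divisors but the claim fails.
The first 4 eligible values, up to n = 49, all satisfy the conclusion.
n = 121: τ(121) = 3; 121 ≥ 91.
So n = 121 is the smallest counterexample.

n = 121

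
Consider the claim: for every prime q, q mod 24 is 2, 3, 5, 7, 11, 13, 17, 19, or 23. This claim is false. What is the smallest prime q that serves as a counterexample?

q = 73

For q = 2, 3, 5, 7, …, 61, 67, 71 the conclusion holds.
q = 73: 73 mod 24 = 1 — not in {2, 3, 5, 7, 11, 13, 17, 19, 23}.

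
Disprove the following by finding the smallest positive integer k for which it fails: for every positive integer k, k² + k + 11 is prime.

k = 10

A counterexample is any positive integer k such that k² + k + 11 is not prime; we check each in order.
For k = 1, 2, 3, 4, 5, 6, 7, 8, 9 the conclusion holds.
k = 10: k² + k + 11 = 121 = 11 × 11, composite.
Thus k = 10 disproves the claim, and no smaller k works.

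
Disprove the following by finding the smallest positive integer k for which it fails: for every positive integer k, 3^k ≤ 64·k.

We need the least positive integer k for which 3^k > 64·k.
For k = 1, 2, 3, 4, 5 the conclusion holds.
k = 6: 3^k = 729 and 64·k = 384, so 729 > 384.

k = 6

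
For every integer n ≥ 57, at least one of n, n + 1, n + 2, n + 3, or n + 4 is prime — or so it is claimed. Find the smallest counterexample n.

n = 62

The first 5 eligible values, up to n = 61, all satisfy the conclusion.
n = 62: 62 = 2 × 31; 63 = 3 × 21; 64 = 2 × 32; 65 = 5 × 13; 66 = 2 × 33 — all composite.
So n = 62 is the smallest counterexample.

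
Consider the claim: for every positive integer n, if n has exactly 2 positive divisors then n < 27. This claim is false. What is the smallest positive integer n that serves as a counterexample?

n = 29

Check each positive integer n in order until n has exactly 2 positive divisors but the claim fails.
The first 9 eligible values, up to n = 23, all satisfy the conclusion.
n = 29: τ(29) = 2; 29 ≥ 27.
Thus n = 29 disproves the claim, and no smaller n works.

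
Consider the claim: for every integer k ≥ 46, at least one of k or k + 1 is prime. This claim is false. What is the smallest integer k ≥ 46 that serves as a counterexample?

A counterexample is any integer k ≥ 46 such that k, k + 1 are both composite; we check each in order.
For k = 46, 47 the conclusion holds.
k = 48: 48 = 2 × 24; 49 = 7 × 7 — both composite.
Hence k = 48 is a counterexample.

k = 48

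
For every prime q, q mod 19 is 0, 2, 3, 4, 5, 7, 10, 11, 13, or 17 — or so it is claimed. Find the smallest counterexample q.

Check each prime q in order until the claim fails.
For q = 2, 3, 5, 7, 11, 13, 17, 19, 23, 29 the conclusion holds.
q = 31: 31 mod 19 = 12 — not in {0, 2, 3, 4, 5, 7, 10, 11, 13, 17}.

q = 31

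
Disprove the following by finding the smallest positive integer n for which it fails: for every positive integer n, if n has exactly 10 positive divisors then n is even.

For n = 48, 80, 112, 162, 176, 208, 272, 304, 368 the conclusion holds.
n = 405: divisors of 405: 10 divisors; 405 is odd.

n = 405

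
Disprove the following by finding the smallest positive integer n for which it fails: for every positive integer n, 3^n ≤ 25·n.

Check each positive integer n in order until 3^n > 25·n.
For n = 1, 2, 3, 4 the conclusion holds.
n = 5: 3^n = 243 and 25·n = 125, so 243 > 125.

n = 5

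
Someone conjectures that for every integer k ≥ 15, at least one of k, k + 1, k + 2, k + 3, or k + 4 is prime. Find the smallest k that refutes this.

We need the least integer k ≥ 15 for which k, k + 1, k + 2, k + 3, k + 4 are all composite.
For k = 15, 16, 17, 18, 19, 20, 21, 22, 23 the conclusion holds.
k = 24: 24 = 2 × 12; 25 = 5 × 5; 26 = 2 × 13; 27 = 3 × 9; 28 = 2 × 14 — all composite.

k = 24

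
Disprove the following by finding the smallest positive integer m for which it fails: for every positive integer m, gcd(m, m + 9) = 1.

m = 3

A counterexample is any positive integer m such that gcd(m, m + 9) > 1; we check each in order.
m = 1: gcd(1, 10) = 1.
m = 2: gcd(2, 11) = 1.
m = 3: gcd(3, 12) = 3.
Hence m = 3 is a counterexample.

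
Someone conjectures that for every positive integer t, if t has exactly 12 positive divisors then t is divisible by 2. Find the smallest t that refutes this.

t = 315

We need the least positive integer t for which t has exactly 12 positive divisors but t is not divisible by 2.
For t = 60, 72, 84, 90, …, 294, 306, 308 the conclusion holds.
t = 315: τ(315) = 12; 315 mod 2 = 1.
So t = 315 is the smallest counterexample.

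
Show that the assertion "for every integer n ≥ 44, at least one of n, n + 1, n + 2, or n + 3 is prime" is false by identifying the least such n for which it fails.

n = 48

We need the least integer n ≥ 44 for which n, n + 1, n + 2, n + 3 are all composite.
n = 44: 47 is prime.
n = 45: 47 is prime.
n = 46: 47 is prime.
n = 47: 47 is prime.
n = 48: 48 = 2 × 24; 49 = 7 × 7; 50 = 2 × 25; 51 = 3 × 17 — all composite.
Thus n = 48 disproves the claim, and no smaller n works.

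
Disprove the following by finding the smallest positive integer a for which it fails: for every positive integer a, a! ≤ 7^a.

a = 17

A counterexample is any positive integer a such that a! > 7^a; we check each in order.
For a = 1, 2, 3, 4, …, 14, 15, 16 the conclusion holds.
a = 17: a! = 355687428096000 and 7^a = 232630513987207, so 355687428096000 > 232630513987207.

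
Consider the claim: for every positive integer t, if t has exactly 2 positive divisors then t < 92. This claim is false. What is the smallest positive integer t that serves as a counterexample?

We need the least positive integer t for which t has exactly 2 positive divisors but the claim fails.
The first 24 eligible values, up to t = 89, all satisfy the conclusion.
t = 97: τ(97) = 2; 97 ≥ 92.
Thus t = 97 disproves the claim, and no smaller t works.

t = 97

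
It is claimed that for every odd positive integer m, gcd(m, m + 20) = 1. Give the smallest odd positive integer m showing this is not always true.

m = 5

We need the least odd positive integer m for which gcd(m, m + 20) > 1.
m = 1: gcd(1, 21) = 1.
m = 3: gcd(3, 23) = 1.
m = 5: gcd(5, 25) = 5.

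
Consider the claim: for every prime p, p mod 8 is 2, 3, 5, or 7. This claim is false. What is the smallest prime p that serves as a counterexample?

A counterexample is any prime p such that the claim fails; we check each in order.
For p = 2, 3, 5, 7, 11, 13 the conclusion holds.
p = 17: 17 mod 8 = 1 — not in {2, 3, 5, 7}.

p = 17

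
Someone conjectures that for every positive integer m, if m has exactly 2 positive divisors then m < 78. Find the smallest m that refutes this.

A counterexample is any positive integer m such that m has exactly 2 positive divisors but the claim fails; we check each in order.
For m = 2, 3, 5, 7, …, 67, 71, 73 the conclusion holds.
m = 79: τ(79) = 2; 79 ≥ 78.

m = 79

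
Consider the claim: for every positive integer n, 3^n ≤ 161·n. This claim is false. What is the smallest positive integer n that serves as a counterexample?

n = 1: 3^n = 3 and 161·n = 161, so 3 ≤ 161.
n = 2: 3^n = 9 and 161·n = 322, so 9 ≤ 322.
n = 3: 3^n = 27 and 161·n = 483, so 27 ≤ 483.
n = 4: 3^n = 81 and 161·n = 644, so 81 ≤ 644.
n = 5: 3^n = 243 and 161·n = 805, so 243 ≤ 805.
n = 6: 3^n = 729 and 161·n = 966, so 729 ≤ 966.
n = 7: 3^n = 2187 and 161·n = 1127, so 2187 > 1127.

n = 7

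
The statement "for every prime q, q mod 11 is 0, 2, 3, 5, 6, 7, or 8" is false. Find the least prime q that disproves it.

q = 23

A counterexample is any prime q such that the claim fails; we check each in order.
For q = 2, 3, 5, 7, 11, 13, 17, 19 the conclusion holds.
q = 23: 23 mod 11 = 1 — not in {0, 2, 3, 5, 6, 7, 8}.
Hence q = 23 is a counterexample.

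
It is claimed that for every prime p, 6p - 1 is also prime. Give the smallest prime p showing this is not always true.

p = 11

For p = 2, 3, 5, 7 the conclusion holds.
p = 11: 6p - 1 = 65 = 5 × 13, not prime.
Thus p = 11 disproves the claim, and no smaller p works.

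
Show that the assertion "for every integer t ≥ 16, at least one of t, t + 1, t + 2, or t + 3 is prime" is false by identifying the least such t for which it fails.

t = 24

Check each integer t ≥ 16 in order until t, t + 1, t + 2, t + 3 are all composite.
t = 16: 17 is prime.
t = 17: 17 is prime.
t = 18: 19 is prime.
t = 19: 19 is prime.
t = 20: 23 is prime.
t = 21: 23 is prime.
t = 22: 23 is prime.
t = 23: 23 is prime.
t = 24: 24 = 2 × 12; 25 = 5 × 5; 26 = 2 × 13; 27 = 3 × 9 — all composite.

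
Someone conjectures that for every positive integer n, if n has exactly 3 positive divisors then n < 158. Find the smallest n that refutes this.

n = 169

A counterexample is any positive integer n such that n has exactly 3 positive divisors but the claim fails; we check each in order.
For n = 4, 9, 25, 49, 121 the conclusion holds.
n = 169: τ(169) = 3; 169 ≥ 158.
Hence n = 169 is a counterexample.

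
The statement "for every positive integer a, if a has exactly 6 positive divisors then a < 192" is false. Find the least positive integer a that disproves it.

Check each positive integer a in order until a has exactly 6 positive divisors but the claim fails.
For a = 12, 18, 20, 28, …, 172, 175, 188 the conclusion holds.
a = 207: τ(207) = 6; 207 ≥ 192.
Hence a = 207 is a counterexample.

a = 207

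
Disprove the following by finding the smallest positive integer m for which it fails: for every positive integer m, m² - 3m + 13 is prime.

For m = 1, 2, 3, 4, …, 9, 10, 11 the conclusion holds.
m = 12: m² - 3m + 13 = 121 = 11 × 11, composite.
Hence m = 12 is a counterexample.

m = 12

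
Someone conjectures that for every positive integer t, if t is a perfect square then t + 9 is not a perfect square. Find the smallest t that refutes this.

t = 16

t = 1: 1 + 9 = 10, not a perfect square.
t = 4: 4 + 9 = 13, not a perfect square.
t = 9: 9 + 9 = 18, not a perfect square.
t = 16: 16 = 4² and 16 + 9 = 25 = 5².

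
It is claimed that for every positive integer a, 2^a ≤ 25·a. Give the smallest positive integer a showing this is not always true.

Check each positive integer a in order until 2^a > 25·a.
a = 1: 2^a = 2 and 25·a = 25, so 2 ≤ 25.
a = 2: 2^a = 4 and 25·a = 50, so 4 ≤ 50.
a = 3: 2^a = 8 and 25·a = 75, so 8 ≤ 75.
a = 4: 2^a = 16 and 25·a = 100, so 16 ≤ 100.
a = 5: 2^a = 32 and 25·a = 125, so 32 ≤ 125.
a = 6: 2^a = 64 and 25·a = 150, so 64 ≤ 150.
a = 7: 2^a = 128 and 25·a = 175, so 128 ≤ 175.
a = 8: 2^a = 256 and 25·a = 200, so 256 > 200.
Thus a = 8 disproves the claim, and no smaller a works.

a = 8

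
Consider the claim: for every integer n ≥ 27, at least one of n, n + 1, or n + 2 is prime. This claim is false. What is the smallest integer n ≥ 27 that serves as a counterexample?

For n = 27, 28, 29, 30, 31 the conclusion holds.
n = 32: 32 = 2 × 16; 33 = 3 × 11; 34 = 2 × 17 — all composite.
So n = 32 is the smallest counterexample.

n = 32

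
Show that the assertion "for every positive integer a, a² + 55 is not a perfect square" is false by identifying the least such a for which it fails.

a = 1: 1² + 55 = 56, not a perfect square.
a = 2: 2² + 55 = 59, not a perfect square.
a = 3: 3² + 55 = 64 = 8², a perfect square.
So a = 3 is the smallest counterexample.

a = 3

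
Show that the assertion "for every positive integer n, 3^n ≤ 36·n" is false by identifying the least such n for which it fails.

A counterexample is any positive integer n such that 3^n > 36·n; we check each in order.
For n = 1, 2, 3, 4 the conclusion holds.
n = 5: 3^n = 243 and 36·n = 180, so 243 > 180.
Hence n = 5 is a counterexample.

n = 5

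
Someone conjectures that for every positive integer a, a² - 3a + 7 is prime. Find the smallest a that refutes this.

Check each positive integer a in order until a² - 3a + 7 is not prime.
The first 5 eligible values, up to a = 5, all satisfy the conclusion.
a = 6: a² - 3a + 7 = 25 = 5 × 5, composite.

a = 6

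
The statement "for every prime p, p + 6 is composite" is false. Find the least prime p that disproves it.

p = 2: p + 6 = 8 = 2 × 4, composite.
p = 3: p + 6 = 9 = 3 × 3, composite.
p = 5: p + 6 = 11, prime — not composite.

p = 5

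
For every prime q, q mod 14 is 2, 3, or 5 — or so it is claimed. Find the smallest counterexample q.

Check each prime q in order until the claim fails.
q = 2: 2 mod 14 = 2.
q = 3: 3 mod 14 = 3.
q = 5: 5 mod 14 = 5.
q = 7: 7 mod 14 = 7 — not in {2, 3, 5}.

q = 7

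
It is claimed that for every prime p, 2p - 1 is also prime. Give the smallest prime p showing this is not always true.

We need the least prime p for which 2p - 1 is not prime.
p = 2: 2p - 1 = 3, prime.
p = 3: 2p - 1 = 5, prime.
p = 5: 2p - 1 = 9 = 3 × 3, not prime.
Hence p = 5 is a counterexample.

p = 5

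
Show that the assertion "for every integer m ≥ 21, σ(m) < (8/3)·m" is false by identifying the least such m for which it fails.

We need the least integer m ≥ 21 for which the claim fails.
The first 39 eligible values, up to m = 59, all satisfy the conclusion.
m = 60: σ(60) = 168; 168 ≥ 160.
Hence m = 60 is a counterexample.

m = 60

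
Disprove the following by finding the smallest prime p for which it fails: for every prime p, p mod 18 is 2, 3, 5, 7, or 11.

p = 13

The first 5 eligible values, up to p = 11, all satisfy the conclusion.
p = 13: 13 mod 18 = 13 — not in {2, 3, 5, 7, 11}.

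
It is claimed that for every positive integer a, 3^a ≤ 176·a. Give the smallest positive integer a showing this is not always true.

a = 7

Check each positive integer a in order until 3^a > 176·a.
The first 6 eligible values, up to a = 6, all satisfy the conclusion.
a = 7: 3^a = 2187 and 176·a = 1232, so 2187 > 1232.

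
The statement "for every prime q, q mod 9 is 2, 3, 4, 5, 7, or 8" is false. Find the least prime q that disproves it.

q = 19

Check each prime q in order until the claim fails.
For q = 2, 3, 5, 7, 11, 13, 17 the conclusion holds.
q = 19: 19 mod 9 = 1 — not in {2, 3, 4, 5, 7, 8}.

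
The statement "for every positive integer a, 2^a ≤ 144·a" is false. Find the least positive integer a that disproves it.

a = 11

A counterexample is any positive integer a such that 2^a > 144·a; we check each in order.
For a = 1, 2, 3, 4, 5, 6, 7, 8, 9, 10 the conclusion holds.
a = 11: 2^a = 2048 and 144·a = 1584, so 2048 > 1584.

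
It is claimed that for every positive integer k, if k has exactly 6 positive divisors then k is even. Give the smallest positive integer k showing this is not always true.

k = 12: divisors of 12: 1, 2, 3, 4, 6, 12; 12 is even.
k = 18: divisors of 18: 1, 2, 3, 6, 9, 18; 18 is even.
k = 20: divisors of 20: 1, 2, 4, 5, 10, 20; 20 is even.
k = 28: divisors of 28: 1, 2, 4, 7, 14, 28; 28 is even.
k = 32: divisors of 32: 1, 2, 4, 8, 16, 32; 32 is even.
k = 44: divisors of 44: 1, 2, 4, 11, 22, 44; 44 is even.
k = 45: divisors of 45: 1, 3, 5, 9, 15, 45; 45 is odd.
So k = 45 is the smallest counterexample.

k = 45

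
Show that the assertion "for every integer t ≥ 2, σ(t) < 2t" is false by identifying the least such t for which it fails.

t = 6

We need the least integer t ≥ 2 for which the claim fails.
t = 2: σ(2) = 3; 3 < 4.
t = 3: σ(3) = 4; 4 < 6.
t = 4: σ(4) = 7; 7 < 8.
t = 5: σ(5) = 6; 6 < 10.
t = 6: σ(6) = 12; 12 ≥ 12.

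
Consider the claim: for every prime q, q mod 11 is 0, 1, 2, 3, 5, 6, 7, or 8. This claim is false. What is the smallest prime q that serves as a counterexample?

q = 31

Check each prime q in order until the claim fails.
For q = 2, 3, 5, 7, 11, 13, 17, 19, 23, 29 the conclusion holds.
q = 31: 31 mod 11 = 9 — not in {0, 1, 2, 3, 5, 6, 7, 8}.
So q = 31 is the smallest counterexample.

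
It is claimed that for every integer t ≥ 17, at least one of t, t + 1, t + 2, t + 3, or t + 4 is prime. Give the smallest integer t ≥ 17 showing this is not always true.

We need the least integer t ≥ 17 for which t, t + 1, t + 2, t + 3, t + 4 are all composite.
t = 17: 17 is prime.
t = 18: 19 is prime.
t = 19: 19 is prime.
t = 20: 23 is prime.
t = 21: 23 is prime.
t = 22: 23 is prime.
t = 23: 23 is prime.
t = 24: 24 = 2 × 12; 25 = 5 × 5; 26 = 2 × 13; 27 = 3 × 9; 28 = 2 × 14 — all composite.

t = 24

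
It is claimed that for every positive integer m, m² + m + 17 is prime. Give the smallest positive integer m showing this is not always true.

m = 16

A counterexample is any positive integer m such that m² + m + 17 is not prime; we check each in order.
For m = 1, 2, 3, 4, …, 13, 14, 15 the conclusion holds.
m = 16: m² + m + 17 = 289 = 17 × 17, composite.
So m = 16 is the smallest counterexample.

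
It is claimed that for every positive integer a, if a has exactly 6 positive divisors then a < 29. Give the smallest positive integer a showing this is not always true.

Check each positive integer a in order until a has exactly 6 positive divisors but the claim fails.
For a = 12, 18, 20, 28 the conclusion holds.
a = 32: τ(32) = 6; 32 ≥ 29.

a = 32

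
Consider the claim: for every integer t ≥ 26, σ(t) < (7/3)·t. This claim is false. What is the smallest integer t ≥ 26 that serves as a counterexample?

We need the least integer t ≥ 26 for which the claim fails.
For t = 26, 27, 28, 29 the conclusion holds.
t = 30: σ(30) = 72; 72 ≥ 70.
So t = 30 is the smallest counterexample.

t = 30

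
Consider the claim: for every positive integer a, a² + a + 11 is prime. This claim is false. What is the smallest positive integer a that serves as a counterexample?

a = 10

For a = 1, 2, 3, 4, 5, 6, 7, 8, 9 the conclusion holds.
a = 10: a² + a + 11 = 121 = 11 × 11, composite.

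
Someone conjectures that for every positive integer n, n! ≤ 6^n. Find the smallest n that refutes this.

Check each positive integer n in order until n! > 6^n.
For n = 1, 2, 3, 4, …, 11, 12, 13 the conclusion holds.
n = 14: n! = 87178291200 and 6^n = 78364164096, so 87178291200 > 78364164096.
So n = 14 is the smallest counterexample.

n = 14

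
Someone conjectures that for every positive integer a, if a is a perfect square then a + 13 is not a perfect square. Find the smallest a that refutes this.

Check each positive integer a in order until a is a perfect square but a + 13 is a perfect square.
For a = 1, 4, 9, 16, 25 the conclusion holds.
a = 36: 36 = 6² and 36 + 13 = 49 = 7².
So a = 36 is the smallest counterexample.

a = 36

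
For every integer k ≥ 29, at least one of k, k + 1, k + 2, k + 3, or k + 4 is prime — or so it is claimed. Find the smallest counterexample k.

A counterexample is any integer k ≥ 29 such that k, k + 1, k + 2, k + 3, k + 4 are all composite; we check each in order.
For k = 29, 30, 31 the conclusion holds.
k = 32: 32 = 2 × 16; 33 = 3 × 11; 34 = 2 × 17; 35 = 5 × 7; 36 = 2 × 18 — all composite.
Hence k = 32 is a counterexample.

k = 32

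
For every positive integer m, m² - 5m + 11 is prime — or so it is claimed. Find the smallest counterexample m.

Check each positive integer m in order until m² - 5m + 11 is not prime.
The first 6 eligible values, up to m = 6, all satisfy the conclusion.
m = 7: m² - 5m + 11 = 25 = 5 × 5, composite.

m = 7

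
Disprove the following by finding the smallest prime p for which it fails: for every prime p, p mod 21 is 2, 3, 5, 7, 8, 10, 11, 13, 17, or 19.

p = 37

A counterexample is any prime p such that the claim fails; we check each in order.
The first 11 eligible values, up to p = 31, all satisfy the conclusion.
p = 37: 37 mod 21 = 16 — not in {2, 3, 5, 7, 8, 10, 11, 13, 17, 19}.
So p = 37 is the smallest counterexample.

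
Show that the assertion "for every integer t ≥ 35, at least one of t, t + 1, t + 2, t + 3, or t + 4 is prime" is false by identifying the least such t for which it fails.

We need the least integer t ≥ 35 for which t, t + 1, t + 2, t + 3, t + 4 are all composite.
For t = 35, 36, 37, 38, …, 45, 46, 47 the conclusion holds.
t = 48: 48 = 2 × 24; 49 = 7 × 7; 50 = 2 × 25; 51 = 3 × 17; 52 = 2 × 26 — all composite.

t = 48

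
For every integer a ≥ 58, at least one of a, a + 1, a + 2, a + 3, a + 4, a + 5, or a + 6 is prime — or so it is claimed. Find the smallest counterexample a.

Check each integer a ≥ 58 in order until a, a + 1, a + 2, a + 3, a + 4, a + 5, a + 6 are all composite.
The first 32 eligible values, up to a = 89, all satisfy the conclusion.
a = 90: 90 = 2 × 45; 91 = 7 × 13; 92 = 2 × 46; 93 = 3 × 31; 94 = 2 × 47; 95 = 5 × 19; 96 = 2 × 48 — all composite.
Hence a = 90 is a counterexample.

a = 90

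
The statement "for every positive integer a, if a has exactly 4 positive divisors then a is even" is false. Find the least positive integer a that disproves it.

a = 15

For a = 6, 8, 10, 14 the conclusion holds.
a = 15: divisors of 15: 1, 3, 5, 15; 15 is odd.
Thus a = 15 disproves the claim, and no smaller a works.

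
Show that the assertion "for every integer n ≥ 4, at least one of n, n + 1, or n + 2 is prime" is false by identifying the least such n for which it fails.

A counterexample is any integer n ≥ 4 such that n, n + 1, n + 2 are all composite; we check each in order.
The first 4 eligible values, up to n = 7, all satisfy the conclusion.
n = 8: 8 = 2 × 4; 9 = 3 × 3; 10 = 2 × 5 — all composite.
Hence n = 8 is a counterexample.

n = 8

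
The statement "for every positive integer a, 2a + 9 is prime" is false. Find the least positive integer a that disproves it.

We need the least positive integer a for which 2a + 9 is not prime.
a = 1: 2a + 9 = 11, prime.
a = 2: 2a + 9 = 13, prime.
a = 3: 2a + 9 = 15 = 3 × 5, composite.

a = 3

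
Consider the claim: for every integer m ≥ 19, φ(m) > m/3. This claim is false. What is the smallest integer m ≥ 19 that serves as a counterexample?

m = 24

m = 19: φ(19) = 18 and 19/3 = 19/3, so φ(19) > 19/3.
m = 20: φ(20) = 8 and 20/3 = 20/3, so φ(20) > 20/3.
m = 21: φ(21) = 12 and 21/3 = 7, so φ(21) > 21/3.
m = 22: φ(22) = 10 and 22/3 = 22/3, so φ(22) > 22/3.
m = 23: φ(23) = 22 and 23/3 = 23/3, so φ(23) > 23/3.
m = 24: φ(24) = 8 and 24/3 = 8, so φ(24) ≤ 24/3.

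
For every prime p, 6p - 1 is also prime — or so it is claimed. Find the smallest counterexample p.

We need the least prime p for which 6p - 1 is not prime.
The first 4 eligible values, up to p = 7, all satisfy the conclusion.
p = 11: 6p - 1 = 65 = 5 × 13, not prime.
Thus p = 11 disproves the claim, and no smaller p works.

p = 11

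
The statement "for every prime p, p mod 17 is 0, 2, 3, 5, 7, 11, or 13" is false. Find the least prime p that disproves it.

We need the least prime p for which the claim fails.
The first 8 eligible values, up to p = 19, all satisfy the conclusion.
p = 23: 23 mod 17 = 6 — not in {0, 2, 3, 5, 7, 11, 13}.
Hence p = 23 is a counterexample.

p = 23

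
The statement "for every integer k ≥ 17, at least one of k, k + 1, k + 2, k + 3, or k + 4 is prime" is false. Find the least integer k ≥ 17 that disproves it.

k = 24

A counterexample is any integer k ≥ 17 such that k, k + 1, k + 2, k + 3, k + 4 are all composite; we check each in order.
The first 7 eligible values, up to k = 23, all satisfy the conclusion.
k = 24: 24 = 2 × 12; 25 = 5 × 5; 26 = 2 × 13; 27 = 3 × 9; 28 = 2 × 14 — all composite.
Hence k = 24 is a counterexample.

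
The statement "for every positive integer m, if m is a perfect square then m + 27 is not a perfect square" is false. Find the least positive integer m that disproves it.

m = 9

For m = 1, 4 the conclusion holds.
m = 9: 9 = 3² and 9 + 27 = 36 = 6².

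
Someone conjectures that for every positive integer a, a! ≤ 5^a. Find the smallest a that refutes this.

We need the least positive integer a for which a! > 5^a.
For a = 1, 2, 3, 4, …, 9, 10, 11 the conclusion holds.
a = 12: a! = 479001600 and 5^a = 244140625, so 479001600 > 244140625.

a = 12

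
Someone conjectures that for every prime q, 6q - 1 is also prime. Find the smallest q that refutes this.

Check each prime q in order until 6q - 1 is not prime.
q = 2: 6q - 1 = 11, prime.
q = 3: 6q - 1 = 17, prime.
q = 5: 6q - 1 = 29, prime.
q = 7: 6q - 1 = 41, prime.
q = 11: 6q - 1 = 65 = 5 × 13, not prime.
Hence q = 11 is a counterexample.

q = 11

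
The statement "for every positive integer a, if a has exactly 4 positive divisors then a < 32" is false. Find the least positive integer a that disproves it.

We need the least positive integer a for which a has exactly 4 positive divisors but the claim fails.
For a = 6, 8, 10, 14, 15, 21, 22, 26, 27 the conclusion holds.
a = 33: τ(33) = 4; 33 ≥ 32.
Hence a = 33 is a counterexample.

a = 33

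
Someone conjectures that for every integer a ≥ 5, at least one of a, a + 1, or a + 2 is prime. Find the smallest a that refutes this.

A counterexample is any integer a ≥ 5 such that a, a + 1, a + 2 are all composite; we check each in order.
For a = 5, 6, 7 the conclusion holds.
a = 8: 8 = 2 × 4; 9 = 3 × 3; 10 = 2 × 5 — all composite.

a = 8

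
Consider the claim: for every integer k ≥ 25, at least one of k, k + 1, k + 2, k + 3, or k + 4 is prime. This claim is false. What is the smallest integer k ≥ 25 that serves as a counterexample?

k = 32

A counterexample is any integer k ≥ 25 such that k, k + 1, k + 2, k + 3, k + 4 are all composite; we check each in order.
The first 7 eligible values, up to k = 31, all satisfy the conclusion.
k = 32: 32 = 2 × 16; 33 = 3 × 11; 34 = 2 × 17; 35 = 5 × 7; 36 = 2 × 18 — all composite.
So k = 32 is the smallest counterexample.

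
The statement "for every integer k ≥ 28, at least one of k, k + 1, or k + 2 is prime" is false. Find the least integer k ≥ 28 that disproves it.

k = 32

k = 28: 29 is prime.
k = 29: 29 is prime.
k = 30: 31 is prime.
k = 31: 31 is prime.
k = 32: 32 = 2 × 16; 33 = 3 × 11; 34 = 2 × 17 — all composite.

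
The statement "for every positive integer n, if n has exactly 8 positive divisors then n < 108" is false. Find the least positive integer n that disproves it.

n = 110

For n = 24, 30, 40, 42, …, 102, 104, 105 the conclusion holds.
n = 110: τ(110) = 8; 110 ≥ 108.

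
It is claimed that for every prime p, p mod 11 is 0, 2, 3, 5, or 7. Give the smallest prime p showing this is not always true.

Check each prime p in order until the claim fails.
For p = 2, 3, 5, 7, 11, 13 the conclusion holds.
p = 17: 17 mod 11 = 6 — not in {0, 2, 3, 5, 7}.
Hence p = 17 is a counterexample.

p = 17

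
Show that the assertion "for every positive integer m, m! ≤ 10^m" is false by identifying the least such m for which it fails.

m = 25

For m = 1, 2, 3, 4, …, 22, 23, 24 the conclusion holds.
m = 25: m! = 15511210043330985984000000 and 10^m = 10000000000000000000000000, so 15511210043330985984000000 > 10000000000000000000000000.
Thus m = 25 disproves the claim, and no smaller m works.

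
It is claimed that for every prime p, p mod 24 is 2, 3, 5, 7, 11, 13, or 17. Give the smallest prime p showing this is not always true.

p = 19

For p = 2, 3, 5, 7, 11, 13, 17 the conclusion holds.
p = 19: 19 mod 24 = 19 — not in {2, 3, 5, 7, 11, 13, 17}.
Thus p = 19 disproves the claim, and no smaller p works.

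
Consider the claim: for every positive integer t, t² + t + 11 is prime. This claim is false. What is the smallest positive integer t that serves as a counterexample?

t = 10

A counterexample is any positive integer t such that t² + t + 11 is not prime; we check each in order.
For t = 1, 2, 3, 4, 5, 6, 7, 8, 9 the conclusion holds.
t = 10: t² + t + 11 = 121 = 11 × 11, composite.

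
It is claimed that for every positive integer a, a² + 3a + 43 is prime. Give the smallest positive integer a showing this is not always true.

a = 39

The first 38 eligible values, up to a = 38, all satisfy the conclusion.
a = 39: a² + 3a + 43 = 1681 = 41 × 41, composite.
Hence a = 39 is a counterexample.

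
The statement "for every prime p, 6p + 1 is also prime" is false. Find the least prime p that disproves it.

p = 19

We need the least prime p for which 6p + 1 is not prime.
p = 2: 6p + 1 = 13, prime.
p = 3: 6p + 1 = 19, prime.
p = 5: 6p + 1 = 31, prime.
p = 7: 6p + 1 = 43, prime.
p = 11: 6p + 1 = 67, prime.
p = 13: 6p + 1 = 79, prime.
p = 17: 6p + 1 = 103, prime.
p = 19: 6p + 1 = 115 = 5 × 23, not prime.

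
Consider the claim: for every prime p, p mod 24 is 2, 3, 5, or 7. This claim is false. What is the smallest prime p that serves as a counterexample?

p = 11

A counterexample is any prime p such that the claim fails; we check each in order.
p = 2: 2 mod 24 = 2.
p = 3: 3 mod 24 = 3.
p = 5: 5 mod 24 = 5.
p = 7: 7 mod 24 = 7.
p = 11: 11 mod 24 = 11 — not in {2, 3, 5, 7}.
So p = 11 is the smallest counterexample.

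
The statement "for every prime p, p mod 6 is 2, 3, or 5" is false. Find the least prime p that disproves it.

p = 7

A counterexample is any prime p such that the claim fails; we check each in order.
For p = 2, 3, 5 the conclusion holds.
p = 7: 7 mod 6 = 1 — not in {2, 3, 5}.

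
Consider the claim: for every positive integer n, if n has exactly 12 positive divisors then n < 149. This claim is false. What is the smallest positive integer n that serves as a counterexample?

We need the least positive integer n for which n has exactly 12 positive divisors but the claim fails.
For n = 60, 72, 84, 90, 96, 108, 126, 132, 140 the conclusion holds.
n = 150: τ(150) = 12; 150 ≥ 149.

n = 150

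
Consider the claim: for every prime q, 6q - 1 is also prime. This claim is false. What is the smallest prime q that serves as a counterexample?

Check each prime q in order until 6q - 1 is not prime.
The first 4 eligible values, up to q = 7, all satisfy the conclusion.
q = 11: 6q - 1 = 65 = 5 × 13, not prime.
Thus q = 11 disproves the claim, and no smaller q works.

q = 11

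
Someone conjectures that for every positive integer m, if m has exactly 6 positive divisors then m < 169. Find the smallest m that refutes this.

The first 23 eligible values, up to m = 164, all satisfy the conclusion.
m = 171: τ(171) = 6; 171 ≥ 169.

m = 171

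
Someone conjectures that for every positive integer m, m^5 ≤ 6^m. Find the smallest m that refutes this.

m = 3

Check each positive integer m in order until m^5 > 6^m.
For m = 1, 2 the conclusion holds.
m = 3: m^5 = 243 and 6^m = 216, so 243 > 216.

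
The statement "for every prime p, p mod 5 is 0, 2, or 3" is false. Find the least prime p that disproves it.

We need the least prime p for which the claim fails.
The first 4 eligible values, up to p = 7, all satisfy the conclusion.
p = 11: 11 mod 5 = 1 — not in {0, 2, 3}.

p = 11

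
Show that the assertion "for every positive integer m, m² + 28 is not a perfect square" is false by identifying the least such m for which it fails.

Check each positive integer m in order until m² + 28 is a perfect square.
For m = 1, 2, 3, 4, 5 the conclusion holds.
m = 6: 6² + 28 = 64 = 8², a perfect square.
Hence m = 6 is a counterexample.

m = 6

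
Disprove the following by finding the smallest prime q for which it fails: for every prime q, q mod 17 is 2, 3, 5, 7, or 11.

q = 13

The first 5 eligible values, up to q = 11, all satisfy the conclusion.
q = 13: 13 mod 17 = 13 — not in {2, 3, 5, 7, 11}.
So q = 13 is the smallest counterexample.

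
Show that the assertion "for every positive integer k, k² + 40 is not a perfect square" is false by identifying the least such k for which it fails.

k = 1: 1² + 40 = 41, not a perfect square.
k = 2: 2² + 40 = 44, not a perfect square.
k = 3: 3² + 40 = 49 = 7², a perfect square.

k = 3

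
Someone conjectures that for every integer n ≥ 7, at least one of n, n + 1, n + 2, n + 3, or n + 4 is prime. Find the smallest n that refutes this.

n = 24

For n = 7, 8, 9, 10, …, 21, 22, 23 the conclusion holds.
n = 24: 24 = 2 × 12; 25 = 5 × 5; 26 = 2 × 13; 27 = 3 × 9; 28 = 2 × 14 — all composite.
Thus n = 24 disproves the claim, and no smaller n works.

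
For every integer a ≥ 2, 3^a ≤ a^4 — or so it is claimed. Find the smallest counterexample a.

a = 8

We need the least integer a ≥ 2 for which 3^a > a^4.
The first 6 eligible values, up to a = 7, all satisfy the conclusion.
a = 8: 3^a = 6561 and a^4 = 4096, so 6561 > 4096.
So a = 8 is the smallest counterexample.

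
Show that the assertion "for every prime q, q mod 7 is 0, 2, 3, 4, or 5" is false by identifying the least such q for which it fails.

q = 13

The first 5 eligible values, up to q = 11, all satisfy the conclusion.
q = 13: 13 mod 7 = 6 — not in {0, 2, 3, 4, 5}.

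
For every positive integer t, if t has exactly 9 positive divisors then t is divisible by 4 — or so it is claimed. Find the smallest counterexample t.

t = 225

Check each positive integer t in order until t has exactly 9 positive divisors but t is not divisible by 4.
For t = 36, 100, 196 the conclusion holds.
t = 225: τ(225) = 9; 225 mod 4 = 1.
Hence t = 225 is a counterexample.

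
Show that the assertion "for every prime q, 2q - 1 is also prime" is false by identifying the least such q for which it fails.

q = 5

For q = 2, 3 the conclusion holds.
q = 5: 2q - 1 = 9 = 3 × 3, not prime.
Thus q = 5 disproves the claim, and no smaller q works.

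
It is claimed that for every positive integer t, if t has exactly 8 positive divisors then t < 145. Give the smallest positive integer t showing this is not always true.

t = 152

A counterexample is any positive integer t such that t has exactly 8 positive divisors but the claim fails; we check each in order.
For t = 24, 30, 40, 42, …, 135, 136, 138 the conclusion holds.
t = 152: τ(152) = 8; 152 ≥ 145.
Hence t = 152 is a counterexample.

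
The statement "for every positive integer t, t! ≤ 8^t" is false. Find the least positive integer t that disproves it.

t = 20

For t = 1, 2, 3, 4, …, 17, 18, 19 the conclusion holds.
t = 20: t! = 2432902008176640000 and 8^t = 1152921504606846976, so 2432902008176640000 > 1152921504606846976.
Thus t = 20 disproves the claim, and no smaller t works.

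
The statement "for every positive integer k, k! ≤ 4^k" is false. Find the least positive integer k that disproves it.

Check each positive integer k in order until k! > 4^k.
k = 1: k! = 1 and 4^k = 4, so 1 ≤ 4.
k = 2: k! = 2 and 4^k = 16, so 2 ≤ 16.
k = 3: k! = 6 and 4^k = 64, so 6 ≤ 64.
k = 4: k! = 24 and 4^k = 256, so 24 ≤ 256.
k = 5: k! = 120 and 4^k = 1024, so 120 ≤ 1024.
k = 6: k! = 720 and 4^k = 4096, so 720 ≤ 4096.
k = 7: k! = 5040 and 4^k = 16384, so 5040 ≤ 16384.
k = 8: k! = 40320 and 4^k = 65536, so 40320 ≤ 65536.
k = 9: k! = 362880 and 4^k = 262144, so 362880 > 262144.

k = 9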